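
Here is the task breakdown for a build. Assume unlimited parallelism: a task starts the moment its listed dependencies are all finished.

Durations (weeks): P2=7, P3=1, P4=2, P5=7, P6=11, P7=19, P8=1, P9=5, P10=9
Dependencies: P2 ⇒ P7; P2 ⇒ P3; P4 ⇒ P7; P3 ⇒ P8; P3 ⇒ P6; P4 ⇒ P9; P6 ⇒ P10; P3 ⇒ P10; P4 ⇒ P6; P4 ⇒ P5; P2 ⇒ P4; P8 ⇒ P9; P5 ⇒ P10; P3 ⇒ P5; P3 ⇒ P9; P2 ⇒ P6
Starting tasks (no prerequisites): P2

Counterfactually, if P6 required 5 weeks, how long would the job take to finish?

28

Critical path before the change: P2→P4→P6→P10 = 7+2+11+9 = 29 giving 29 weeks.
P6 is on the critical path; changing it to 5 makes that path 23 weeks.
Now P2→P4→P7 = 7+2+19 = 28 is longest, so the finish becomes 28 weeks.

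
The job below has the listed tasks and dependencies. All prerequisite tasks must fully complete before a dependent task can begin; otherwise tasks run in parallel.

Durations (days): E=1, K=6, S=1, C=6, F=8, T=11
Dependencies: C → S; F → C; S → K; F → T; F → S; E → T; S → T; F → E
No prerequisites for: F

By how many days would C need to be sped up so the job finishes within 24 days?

Current finish: 26 days; target: 24.
C is on every critical path, so each day cut from C cuts the finish by one (this holds down to a finish of 21).
Need 26 − 24 = 2 days off C → C becomes 4 days, finish becomes 24.

2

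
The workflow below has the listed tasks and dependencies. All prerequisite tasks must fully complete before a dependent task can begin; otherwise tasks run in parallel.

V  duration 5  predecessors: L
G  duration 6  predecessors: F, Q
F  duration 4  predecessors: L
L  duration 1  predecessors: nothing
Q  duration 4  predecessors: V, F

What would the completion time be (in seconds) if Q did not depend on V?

Before: longest chain L→V→Q→G = 1+5+4+6 = 16, finish 16.
Without V→Q, Q's earliest start moves from 6 to 5.
The longest chain is now L→F→Q→G = 1+4+4+6 = 15, so the project takes 15 seconds.

15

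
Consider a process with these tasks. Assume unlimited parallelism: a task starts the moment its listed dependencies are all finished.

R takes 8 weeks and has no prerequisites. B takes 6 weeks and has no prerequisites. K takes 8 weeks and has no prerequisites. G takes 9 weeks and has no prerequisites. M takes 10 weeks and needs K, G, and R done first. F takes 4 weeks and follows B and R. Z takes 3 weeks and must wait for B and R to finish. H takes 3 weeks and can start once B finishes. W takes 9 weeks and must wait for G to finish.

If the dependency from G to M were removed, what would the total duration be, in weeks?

Original critical path: G→M = 9+10 = 19 ⇒ 19 weeks.
Without G→M, M's earliest start moves from 9 to 8.
After: R→M = 8+10 = 18 → 18 weeks.

18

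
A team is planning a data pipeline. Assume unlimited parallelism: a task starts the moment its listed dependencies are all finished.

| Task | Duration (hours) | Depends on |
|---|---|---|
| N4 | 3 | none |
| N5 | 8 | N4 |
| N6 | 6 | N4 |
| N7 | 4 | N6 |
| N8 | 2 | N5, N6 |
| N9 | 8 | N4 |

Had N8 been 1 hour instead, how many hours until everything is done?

The binding path is N4→N5→N8 = 3+8+2 = 13; finish at 13 hours.
N8 is on the critical path; changing it to 1 makes that path 12 hours.
The binding chain switches to N4→N6→N7 = 3+6+4 = 13; finish 13 hours.

13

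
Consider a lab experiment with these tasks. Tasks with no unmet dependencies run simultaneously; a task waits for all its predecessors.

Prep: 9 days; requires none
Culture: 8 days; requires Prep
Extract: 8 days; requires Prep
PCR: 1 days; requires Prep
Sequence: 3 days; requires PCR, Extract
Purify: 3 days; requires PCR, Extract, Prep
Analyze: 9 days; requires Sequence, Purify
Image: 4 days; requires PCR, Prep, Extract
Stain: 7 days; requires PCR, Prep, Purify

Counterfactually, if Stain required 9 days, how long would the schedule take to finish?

29

Baseline: Prep→Extract→Sequence→Analyze = 9+8+3+9 = 29 → 29 days.
Stain is off the critical path — its longest chain is 27 days, giving 2 of slack.
The critical path is still Prep→Extract→Sequence→Analyze; finish is now 29 days.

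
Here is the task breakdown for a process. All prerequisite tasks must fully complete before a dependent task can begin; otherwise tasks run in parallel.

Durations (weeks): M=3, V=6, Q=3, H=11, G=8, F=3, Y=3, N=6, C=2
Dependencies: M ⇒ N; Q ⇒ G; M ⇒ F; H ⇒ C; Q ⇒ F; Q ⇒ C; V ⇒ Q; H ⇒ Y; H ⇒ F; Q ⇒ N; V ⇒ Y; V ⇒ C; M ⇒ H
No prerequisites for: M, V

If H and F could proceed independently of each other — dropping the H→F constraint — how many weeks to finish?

17

Original critical path: M→H→F = 3+11+3 = 17 ⇒ 17 weeks.
Without H→F, F's earliest start moves from 14 to 9.
The longest chain is now M→H→Y = 3+11+3 = 17, so the job takes 17 weeks.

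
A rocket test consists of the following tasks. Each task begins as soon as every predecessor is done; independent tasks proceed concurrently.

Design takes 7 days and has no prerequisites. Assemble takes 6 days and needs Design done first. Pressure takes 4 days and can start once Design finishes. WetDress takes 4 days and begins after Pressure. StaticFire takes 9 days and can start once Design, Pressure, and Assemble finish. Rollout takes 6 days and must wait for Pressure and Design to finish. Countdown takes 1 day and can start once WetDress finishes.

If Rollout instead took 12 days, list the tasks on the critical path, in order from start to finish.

Design, Pressure, Rollout

The binding path is Design→Assemble→StaticFire = 7+6+9 = 22; finish at 22 days.
Rollout is off the critical path — its longest chain is 17 days, giving 5 of slack.
Now Design→Pressure→Rollout = 7+4+12 = 23 is longest, so the finish becomes 23 days.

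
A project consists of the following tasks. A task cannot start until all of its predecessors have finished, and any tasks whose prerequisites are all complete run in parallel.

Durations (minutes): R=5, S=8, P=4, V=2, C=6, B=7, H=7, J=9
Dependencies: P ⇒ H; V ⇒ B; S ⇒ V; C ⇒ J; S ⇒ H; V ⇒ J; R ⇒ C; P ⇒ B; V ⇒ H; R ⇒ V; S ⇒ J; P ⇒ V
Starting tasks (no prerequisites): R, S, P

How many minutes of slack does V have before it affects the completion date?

Critical path: R→C→J = 5+6+9 = 20, so the finish is 20 minutes.
V finishes as early as 10 and must finish by 11.
Float = 20 − 19 = 1.

1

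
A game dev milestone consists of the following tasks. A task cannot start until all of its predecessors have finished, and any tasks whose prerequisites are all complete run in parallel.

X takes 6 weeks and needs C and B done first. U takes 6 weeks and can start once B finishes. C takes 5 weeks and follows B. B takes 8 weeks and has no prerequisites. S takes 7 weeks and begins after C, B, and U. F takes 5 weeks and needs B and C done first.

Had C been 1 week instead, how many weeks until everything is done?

Baseline: B→U→S = 8+6+7 = 21 → 21 weeks.
C has 1 week of float (longest path through it is 20).
No other chain overtakes it, so the finish is 21 weeks.

21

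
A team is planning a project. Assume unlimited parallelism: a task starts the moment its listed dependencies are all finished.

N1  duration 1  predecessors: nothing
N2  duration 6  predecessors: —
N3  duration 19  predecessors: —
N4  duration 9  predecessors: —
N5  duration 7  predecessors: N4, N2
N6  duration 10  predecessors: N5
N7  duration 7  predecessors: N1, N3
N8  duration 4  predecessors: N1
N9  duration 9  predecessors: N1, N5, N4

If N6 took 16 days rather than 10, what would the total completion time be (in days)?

Actual critical path: N4→N5→N6 = 9+7+10 = 26 ⇒ 26 days.
N6 is on the critical path; changing it to 16 makes that path 32 days.
That remains the longest chain; total 32 days.

32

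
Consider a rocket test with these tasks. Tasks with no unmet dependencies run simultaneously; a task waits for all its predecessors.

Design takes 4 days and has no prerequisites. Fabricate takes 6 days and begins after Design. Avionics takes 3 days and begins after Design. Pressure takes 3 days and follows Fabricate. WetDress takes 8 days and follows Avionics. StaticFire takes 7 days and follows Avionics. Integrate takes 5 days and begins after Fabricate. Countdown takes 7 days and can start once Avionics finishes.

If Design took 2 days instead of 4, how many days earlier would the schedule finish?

2

Actual critical path: Design→Fabricate→Integrate = 4+6+5 = 15 ⇒ 15 days.
Since Design is critical, the -2 change carries straight to that chain (now 13 days).
The critical path is still Design→Fabricate→Integrate; finish is now 13 days.
Change in finish: 13 − 15 = -2 days.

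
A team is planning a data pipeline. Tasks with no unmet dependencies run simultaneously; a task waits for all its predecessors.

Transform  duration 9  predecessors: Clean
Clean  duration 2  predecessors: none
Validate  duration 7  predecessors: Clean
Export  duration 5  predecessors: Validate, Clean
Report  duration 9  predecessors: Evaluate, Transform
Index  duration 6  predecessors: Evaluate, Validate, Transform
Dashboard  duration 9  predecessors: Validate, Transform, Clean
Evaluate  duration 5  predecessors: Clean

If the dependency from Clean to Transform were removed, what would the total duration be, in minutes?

With the dependency in place, Clean→Transform→Report = 2+9+9 = 20 sets the finish at 20 minutes.
Without Clean→Transform, Transform's earliest start moves from 2 to 0.
The longest chain is now Clean→Validate→Dashboard = 2+7+9 = 18, so the job takes 18 minutes.

18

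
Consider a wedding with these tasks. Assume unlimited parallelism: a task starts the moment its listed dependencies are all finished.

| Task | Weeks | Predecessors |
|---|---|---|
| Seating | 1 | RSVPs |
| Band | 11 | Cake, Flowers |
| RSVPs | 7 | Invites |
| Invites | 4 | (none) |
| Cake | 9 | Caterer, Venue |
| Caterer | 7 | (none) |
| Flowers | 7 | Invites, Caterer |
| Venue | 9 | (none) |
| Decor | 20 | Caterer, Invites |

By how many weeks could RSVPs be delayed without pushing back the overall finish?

Venue→Cake→Band = 9+9+11 = 29 sets the makespan at 29 weeks.
Longest path through RSVPs: 12 weeks (earliest finish 11, latest finish 28).
Float = 29 − 12 = 17.

17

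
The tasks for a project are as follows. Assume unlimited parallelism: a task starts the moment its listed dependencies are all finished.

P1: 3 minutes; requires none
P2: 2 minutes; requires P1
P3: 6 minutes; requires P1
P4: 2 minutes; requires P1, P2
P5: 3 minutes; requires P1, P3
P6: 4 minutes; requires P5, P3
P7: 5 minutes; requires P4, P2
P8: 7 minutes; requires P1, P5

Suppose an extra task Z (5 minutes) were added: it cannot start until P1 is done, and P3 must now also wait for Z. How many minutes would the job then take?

24

Originally the job takes 19 minutes.
With Z inserted, P3 now waits for max(P1, Z).
New critical path: P1→Z→P3→P5→P8 = 3+5+6+3+7 = 24 ⇒ 24 minutes.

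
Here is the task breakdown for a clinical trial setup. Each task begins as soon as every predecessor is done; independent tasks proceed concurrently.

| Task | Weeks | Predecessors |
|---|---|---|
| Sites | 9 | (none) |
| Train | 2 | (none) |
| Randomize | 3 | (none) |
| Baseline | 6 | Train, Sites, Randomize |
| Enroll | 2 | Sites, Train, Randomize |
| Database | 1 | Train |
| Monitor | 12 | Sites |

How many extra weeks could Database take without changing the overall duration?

The longest chain is Sites→Monitor = 9+12 = 21; overall finish 21 weeks.
The longest chain containing Database totals 3 weeks.
Float = 21 − 3 = 18.

18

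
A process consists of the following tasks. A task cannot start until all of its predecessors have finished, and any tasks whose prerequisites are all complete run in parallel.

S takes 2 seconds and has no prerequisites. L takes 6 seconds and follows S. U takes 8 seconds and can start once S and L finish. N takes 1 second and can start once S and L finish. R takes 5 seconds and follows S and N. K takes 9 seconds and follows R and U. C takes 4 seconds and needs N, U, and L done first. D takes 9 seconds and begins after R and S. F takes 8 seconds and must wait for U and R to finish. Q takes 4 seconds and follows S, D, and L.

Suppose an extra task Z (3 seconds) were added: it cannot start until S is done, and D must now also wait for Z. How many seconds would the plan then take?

27

Originally the plan takes 27 seconds.
With Z inserted, D now waits for max(R, S, Z).
New critical path: S→L→N→R→D→Q = 2+6+1+5+9+4 = 27 ⇒ 27 seconds.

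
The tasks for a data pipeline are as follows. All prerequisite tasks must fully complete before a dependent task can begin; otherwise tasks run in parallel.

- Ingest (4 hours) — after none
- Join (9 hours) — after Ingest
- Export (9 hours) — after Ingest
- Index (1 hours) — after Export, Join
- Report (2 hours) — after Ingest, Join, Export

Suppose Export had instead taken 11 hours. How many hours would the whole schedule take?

17

The binding path is Ingest→Export→Report = 4+9+2 = 15; finish at 15 hours.
Export lies on that path, so at 11 hours the path becomes 17 hours.
No other chain overtakes it, so the finish is 17 hours.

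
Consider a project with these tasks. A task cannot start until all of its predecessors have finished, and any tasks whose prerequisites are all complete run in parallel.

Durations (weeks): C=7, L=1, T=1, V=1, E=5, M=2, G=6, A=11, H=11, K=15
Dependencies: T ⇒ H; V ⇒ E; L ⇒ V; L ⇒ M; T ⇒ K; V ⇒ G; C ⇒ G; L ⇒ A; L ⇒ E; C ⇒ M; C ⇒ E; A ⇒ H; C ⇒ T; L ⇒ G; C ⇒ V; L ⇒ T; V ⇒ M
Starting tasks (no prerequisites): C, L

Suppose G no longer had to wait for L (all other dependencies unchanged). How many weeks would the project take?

23

With the dependency in place, C→T→K = 7+1+15 = 23 sets the finish at 23 weeks.
Dropping L→G doesn't change G's earliest start (8); another predecessor still binds.
The longest chain is now C→T→K = 7+1+15 = 23, so the project takes 23 weeks.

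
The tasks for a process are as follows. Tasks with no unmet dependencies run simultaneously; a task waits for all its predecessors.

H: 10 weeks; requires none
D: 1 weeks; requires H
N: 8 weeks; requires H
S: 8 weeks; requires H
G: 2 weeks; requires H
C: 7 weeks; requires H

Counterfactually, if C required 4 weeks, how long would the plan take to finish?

The binding path is H→N = 10+8 = 18; finish at 18 weeks.
The longest path through C is only 17 weeks, so C has float 1.
That remains the longest chain; total 18 weeks.

18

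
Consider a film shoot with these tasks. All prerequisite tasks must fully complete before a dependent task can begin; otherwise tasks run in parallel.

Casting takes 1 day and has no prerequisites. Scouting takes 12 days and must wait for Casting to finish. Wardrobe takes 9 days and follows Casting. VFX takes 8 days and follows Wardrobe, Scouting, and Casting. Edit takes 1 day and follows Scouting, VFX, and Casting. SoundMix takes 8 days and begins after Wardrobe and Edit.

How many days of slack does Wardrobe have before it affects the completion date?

3

Casting→Scouting→VFX→Edit→SoundMix = 1+12+8+1+8 = 30 sets the makespan at 30 days.
Wardrobe finishes as early as 10 and must finish by 13.
Slack of Wardrobe = 4 − 1 = 3 days.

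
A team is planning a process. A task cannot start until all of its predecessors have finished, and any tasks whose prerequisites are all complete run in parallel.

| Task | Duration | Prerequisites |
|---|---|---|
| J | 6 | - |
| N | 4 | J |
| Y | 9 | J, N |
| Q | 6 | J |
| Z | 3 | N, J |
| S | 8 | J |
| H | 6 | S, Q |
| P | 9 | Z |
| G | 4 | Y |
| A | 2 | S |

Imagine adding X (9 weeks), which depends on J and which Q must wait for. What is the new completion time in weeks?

Originally the process takes 23 weeks.
With X inserted, Q now waits for max(J, X).
New critical path: J→X→Q→H = 6+9+6+6 = 27 ⇒ 27 weeks.

27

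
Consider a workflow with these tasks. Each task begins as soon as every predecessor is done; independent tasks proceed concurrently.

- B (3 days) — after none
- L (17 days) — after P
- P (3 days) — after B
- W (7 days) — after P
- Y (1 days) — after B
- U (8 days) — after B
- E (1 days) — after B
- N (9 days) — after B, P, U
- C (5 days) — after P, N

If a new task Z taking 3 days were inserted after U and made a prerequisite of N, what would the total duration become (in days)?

28

Originally the plan takes 25 days.
With Z inserted, N now waits for max(B, P, U, Z).
New critical path: B→U→Z→N→C = 3+8+3+9+5 = 28 ⇒ 28 days.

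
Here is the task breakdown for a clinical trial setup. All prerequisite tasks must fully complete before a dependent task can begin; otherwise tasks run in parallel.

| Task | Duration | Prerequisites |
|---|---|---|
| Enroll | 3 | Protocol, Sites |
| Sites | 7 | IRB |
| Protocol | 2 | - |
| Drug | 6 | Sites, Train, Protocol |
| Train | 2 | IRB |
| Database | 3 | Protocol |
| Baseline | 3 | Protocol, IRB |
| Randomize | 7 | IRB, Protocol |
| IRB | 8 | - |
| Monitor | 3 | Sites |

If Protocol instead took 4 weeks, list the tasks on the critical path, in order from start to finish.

IRB, Sites, Drug

As given, the longest chain is IRB→Sites→Drug = 8+7+6 = 21, so the finish is 21 weeks.
Protocol is off the critical path — its longest chain is 9 weeks, giving 12 of slack.
That remains the longest chain; total 21 weeks.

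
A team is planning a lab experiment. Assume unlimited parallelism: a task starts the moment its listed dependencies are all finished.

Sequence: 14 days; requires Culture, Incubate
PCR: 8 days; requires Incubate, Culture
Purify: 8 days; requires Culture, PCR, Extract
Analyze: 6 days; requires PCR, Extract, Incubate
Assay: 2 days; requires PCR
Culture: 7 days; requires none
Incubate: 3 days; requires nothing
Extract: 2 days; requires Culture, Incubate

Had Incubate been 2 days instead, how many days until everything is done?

Critical path before the change: Culture→PCR→Purify = 7+8+8 = 23 giving 23 days.
The longest path through Incubate is only 19 days, so Incubate has float 4.
No other chain overtakes it, so the finish is 23 days.

23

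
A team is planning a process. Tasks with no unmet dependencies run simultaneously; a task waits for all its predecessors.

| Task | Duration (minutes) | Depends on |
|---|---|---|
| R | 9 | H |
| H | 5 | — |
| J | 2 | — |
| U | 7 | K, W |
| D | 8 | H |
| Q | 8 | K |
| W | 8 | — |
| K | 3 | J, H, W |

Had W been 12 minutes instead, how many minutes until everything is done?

23

Actual critical path: W→K→Q = 8+3+8 = 19 ⇒ 19 minutes.
W is on the critical path; changing it to 12 makes that path 23 minutes.
That remains the longest chain; total 23 minutes.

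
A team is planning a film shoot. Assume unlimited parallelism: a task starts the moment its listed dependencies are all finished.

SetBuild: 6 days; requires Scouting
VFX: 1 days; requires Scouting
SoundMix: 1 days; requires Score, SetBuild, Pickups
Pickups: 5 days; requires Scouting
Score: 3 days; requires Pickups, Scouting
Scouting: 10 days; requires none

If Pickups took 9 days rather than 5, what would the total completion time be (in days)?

As given, the longest chain is Scouting→Pickups→Score→SoundMix = 10+5+3+1 = 19, so the finish is 19 days.
Pickups lies on that path, so at 9 days the path becomes 23 days.
No other chain overtakes it, so the finish is 23 days.

23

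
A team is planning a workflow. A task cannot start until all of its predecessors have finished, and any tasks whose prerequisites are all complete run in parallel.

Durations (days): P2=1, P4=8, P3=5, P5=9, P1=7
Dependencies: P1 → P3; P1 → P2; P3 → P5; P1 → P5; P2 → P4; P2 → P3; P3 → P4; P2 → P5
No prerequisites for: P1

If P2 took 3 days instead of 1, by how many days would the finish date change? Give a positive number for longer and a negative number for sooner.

2

Critical path before the change: P1→P2→P3→P5 = 7+1+5+9 = 22 giving 22 days.
Since P2 is critical, the +2 change carries straight to that chain (now 24 days).
The critical path is still P1→P2→P3→P5; finish is now 24 days.
Change in finish: 24 − 22 = +2 days.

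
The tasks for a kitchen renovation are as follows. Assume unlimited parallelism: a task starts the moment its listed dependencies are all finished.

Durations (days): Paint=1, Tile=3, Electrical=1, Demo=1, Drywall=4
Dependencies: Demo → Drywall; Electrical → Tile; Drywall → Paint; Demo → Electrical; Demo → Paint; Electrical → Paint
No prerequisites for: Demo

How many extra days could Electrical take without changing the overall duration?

Critical path: Demo→Drywall→Paint = 1+4+1 = 6, so the finish is 6 days.
Electrical finishes as early as 2 and must finish by 3.
So Electrical can slip 3 − 2 = 1 day.

1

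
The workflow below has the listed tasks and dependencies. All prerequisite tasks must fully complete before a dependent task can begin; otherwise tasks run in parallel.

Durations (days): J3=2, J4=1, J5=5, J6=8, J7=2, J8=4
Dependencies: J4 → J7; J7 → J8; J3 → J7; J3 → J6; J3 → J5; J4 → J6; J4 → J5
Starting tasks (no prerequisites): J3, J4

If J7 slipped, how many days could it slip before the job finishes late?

2

J3→J6 = 2+8 = 10 sets the makespan at 10 days.
The longest chain containing J7 totals 8 days.
Float = 10 − 8 = 2.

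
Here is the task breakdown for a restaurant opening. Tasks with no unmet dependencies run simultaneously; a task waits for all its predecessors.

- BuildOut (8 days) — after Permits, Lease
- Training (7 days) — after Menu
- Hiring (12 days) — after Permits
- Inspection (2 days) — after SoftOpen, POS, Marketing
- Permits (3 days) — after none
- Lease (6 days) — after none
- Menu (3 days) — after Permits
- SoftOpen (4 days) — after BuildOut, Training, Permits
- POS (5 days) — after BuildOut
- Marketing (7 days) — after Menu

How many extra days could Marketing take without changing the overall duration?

Lease→BuildOut→POS→Inspection = 6+8+5+2 = 21 sets the makespan at 21 days.
Longest path through Marketing: 15 days (earliest finish 13, latest finish 19).
Slack of Marketing = 12 − 6 = 6 days.

6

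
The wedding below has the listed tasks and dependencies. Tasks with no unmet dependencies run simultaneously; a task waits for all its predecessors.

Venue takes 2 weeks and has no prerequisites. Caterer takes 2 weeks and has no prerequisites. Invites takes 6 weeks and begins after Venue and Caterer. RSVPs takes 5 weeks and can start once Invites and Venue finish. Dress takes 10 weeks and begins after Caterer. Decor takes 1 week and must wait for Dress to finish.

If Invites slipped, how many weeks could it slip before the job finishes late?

The longest chain is Venue→Invites→RSVPs = 2+6+5 = 13; overall finish 13 weeks.
Invites finishes as early as 8 and must finish by 8.
Float = 13 − 13 = 0.

0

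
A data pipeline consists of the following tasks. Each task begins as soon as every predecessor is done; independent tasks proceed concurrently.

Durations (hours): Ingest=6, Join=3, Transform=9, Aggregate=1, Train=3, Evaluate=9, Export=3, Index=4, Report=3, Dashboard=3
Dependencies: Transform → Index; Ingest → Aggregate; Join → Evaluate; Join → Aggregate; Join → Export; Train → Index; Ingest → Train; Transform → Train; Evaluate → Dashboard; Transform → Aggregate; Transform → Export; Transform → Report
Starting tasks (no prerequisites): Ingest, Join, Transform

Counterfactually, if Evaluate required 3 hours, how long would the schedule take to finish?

16

Critical path before the change: Transform→Train→Index = 9+3+4 = 16 giving 16 hours.
The longest path through Evaluate is only 15 hours, so Evaluate has float 1.
No other chain overtakes it, so the finish is 16 hours.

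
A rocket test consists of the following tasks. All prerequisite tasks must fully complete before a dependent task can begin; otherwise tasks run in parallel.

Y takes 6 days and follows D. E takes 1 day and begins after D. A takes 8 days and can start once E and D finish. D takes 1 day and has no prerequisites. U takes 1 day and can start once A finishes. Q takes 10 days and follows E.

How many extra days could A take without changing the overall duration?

1

Critical path: D→E→Q = 1+1+10 = 12, so the finish is 12 days.
Longest path through A: 11 days (earliest finish 10, latest finish 11).
Slack of A = 3 − 2 = 1 day.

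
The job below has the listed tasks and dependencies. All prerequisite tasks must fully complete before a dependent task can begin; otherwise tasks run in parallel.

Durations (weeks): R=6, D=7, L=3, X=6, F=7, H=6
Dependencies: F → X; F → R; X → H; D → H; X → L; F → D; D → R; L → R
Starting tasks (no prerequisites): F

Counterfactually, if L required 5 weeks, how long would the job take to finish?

Actual critical path: F→X→L→R = 7+6+3+6 = 22 ⇒ 22 weeks.
L lies on that path, so at 5 weeks the path becomes 24 weeks.
That remains the longest chain; total 24 weeks.

24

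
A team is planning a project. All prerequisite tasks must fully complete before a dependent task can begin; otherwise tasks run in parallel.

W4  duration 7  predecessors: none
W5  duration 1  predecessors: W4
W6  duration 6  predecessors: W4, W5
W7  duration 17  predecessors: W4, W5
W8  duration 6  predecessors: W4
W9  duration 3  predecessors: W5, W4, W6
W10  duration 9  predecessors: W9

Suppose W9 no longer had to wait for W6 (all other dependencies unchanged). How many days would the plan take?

With the dependency in place, W4→W5→W6→W9→W10 = 7+1+6+3+9 = 26 sets the finish at 26 days.
Without W6→W9, W9's earliest start moves from 14 to 8.
New critical path: W4→W5→W7 = 7+1+17 = 25 ⇒ 25 days.

25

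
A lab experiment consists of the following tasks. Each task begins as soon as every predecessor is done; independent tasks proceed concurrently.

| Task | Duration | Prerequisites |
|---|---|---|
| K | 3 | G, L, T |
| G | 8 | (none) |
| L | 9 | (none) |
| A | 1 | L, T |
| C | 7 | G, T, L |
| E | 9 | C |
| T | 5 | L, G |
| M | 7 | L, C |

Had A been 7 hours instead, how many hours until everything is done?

Critical path before the change: L→T→C→E = 9+5+7+9 = 30 giving 30 hours.
A has 15 hours of float (longest path through it is 15).
No other chain overtakes it, so the finish is 30 hours.

30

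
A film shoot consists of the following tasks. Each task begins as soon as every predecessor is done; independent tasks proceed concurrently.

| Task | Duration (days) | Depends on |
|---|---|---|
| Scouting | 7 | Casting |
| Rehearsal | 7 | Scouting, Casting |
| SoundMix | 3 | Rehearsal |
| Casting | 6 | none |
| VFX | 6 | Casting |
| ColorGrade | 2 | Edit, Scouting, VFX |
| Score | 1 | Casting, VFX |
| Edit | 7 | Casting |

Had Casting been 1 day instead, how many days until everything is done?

18

Actual critical path: Casting→Scouting→Rehearsal→SoundMix = 6+7+7+3 = 23 ⇒ 23 days.
Casting is on the critical path; changing it to 1 makes that path 18 days.
That remains the longest chain; total 18 days.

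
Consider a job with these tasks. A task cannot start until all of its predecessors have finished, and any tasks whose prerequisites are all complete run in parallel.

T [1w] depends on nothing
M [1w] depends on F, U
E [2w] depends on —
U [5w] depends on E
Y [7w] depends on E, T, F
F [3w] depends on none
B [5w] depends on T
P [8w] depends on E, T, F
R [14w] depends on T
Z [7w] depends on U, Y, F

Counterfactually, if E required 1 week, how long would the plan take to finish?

Baseline: F→Y→Z = 3+7+7 = 17 → 17 weeks.
E is off the critical path — its longest chain is 16 weeks, giving 1 of slack.
That remains the longest chain; total 17 weeks.

17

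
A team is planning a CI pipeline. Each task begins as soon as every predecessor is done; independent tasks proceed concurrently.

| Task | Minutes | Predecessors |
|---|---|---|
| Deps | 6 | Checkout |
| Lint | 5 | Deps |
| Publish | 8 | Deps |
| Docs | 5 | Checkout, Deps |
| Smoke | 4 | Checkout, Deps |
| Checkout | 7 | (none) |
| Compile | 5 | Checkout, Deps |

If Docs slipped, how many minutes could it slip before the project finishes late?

The longest chain is Checkout→Deps→Publish = 7+6+8 = 21; overall finish 21 minutes.
Docs finishes as early as 18 and must finish by 21.
So Docs can slip 21 − 18 = 3 minutes.

3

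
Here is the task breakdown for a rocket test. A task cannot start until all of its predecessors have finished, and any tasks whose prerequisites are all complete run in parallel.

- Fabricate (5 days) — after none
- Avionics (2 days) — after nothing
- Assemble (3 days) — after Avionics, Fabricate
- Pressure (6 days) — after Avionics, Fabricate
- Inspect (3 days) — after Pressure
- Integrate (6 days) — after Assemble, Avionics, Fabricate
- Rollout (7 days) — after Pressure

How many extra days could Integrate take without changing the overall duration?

Fabricate→Pressure→Rollout = 5+6+7 = 18 sets the makespan at 18 days.
The longest chain containing Integrate totals 14 days.
Float = 18 − 14 = 4.

4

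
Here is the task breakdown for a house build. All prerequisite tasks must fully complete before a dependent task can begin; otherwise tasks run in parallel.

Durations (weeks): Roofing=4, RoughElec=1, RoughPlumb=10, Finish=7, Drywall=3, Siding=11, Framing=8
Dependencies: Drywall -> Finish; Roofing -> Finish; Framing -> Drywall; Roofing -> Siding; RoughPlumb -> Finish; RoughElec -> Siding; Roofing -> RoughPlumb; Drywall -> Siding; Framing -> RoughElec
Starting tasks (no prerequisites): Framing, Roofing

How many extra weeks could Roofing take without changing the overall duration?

The longest chain is Framing→Drywall→Siding = 8+3+11 = 22; overall finish 22 weeks.
Roofing finishes as early as 4 and must finish by 5.
Slack of Roofing = 1 − 0 = 1 week.

1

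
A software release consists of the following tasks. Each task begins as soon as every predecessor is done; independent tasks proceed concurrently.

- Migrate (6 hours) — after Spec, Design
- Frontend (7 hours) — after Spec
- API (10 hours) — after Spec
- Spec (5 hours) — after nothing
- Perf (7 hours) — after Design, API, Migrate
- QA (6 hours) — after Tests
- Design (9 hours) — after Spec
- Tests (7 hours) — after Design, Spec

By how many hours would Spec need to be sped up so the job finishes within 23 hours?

4

Current finish: 27 hours; target: 23.
Spec is on every critical path, so each hour cut from Spec cuts the finish by one (this holds down to a finish of 23).
Need 27 − 23 = 4 hours off Spec → Spec becomes 1 hour, finish becomes 23.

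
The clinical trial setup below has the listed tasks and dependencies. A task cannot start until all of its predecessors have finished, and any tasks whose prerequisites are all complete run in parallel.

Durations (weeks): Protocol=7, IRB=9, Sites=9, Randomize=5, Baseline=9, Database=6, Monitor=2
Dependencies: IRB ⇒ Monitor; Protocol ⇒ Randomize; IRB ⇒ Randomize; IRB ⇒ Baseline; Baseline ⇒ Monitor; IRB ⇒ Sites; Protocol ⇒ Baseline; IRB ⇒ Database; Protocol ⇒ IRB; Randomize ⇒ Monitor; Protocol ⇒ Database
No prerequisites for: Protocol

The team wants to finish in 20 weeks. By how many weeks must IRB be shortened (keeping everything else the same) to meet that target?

Current finish: 27 weeks; target: 20.
IRB is on every critical path, so each week cut from IRB cuts the finish by one (this holds down to a finish of 19).
Need 27 − 20 = 7 weeks off IRB → IRB becomes 2 weeks, finish becomes 20.

7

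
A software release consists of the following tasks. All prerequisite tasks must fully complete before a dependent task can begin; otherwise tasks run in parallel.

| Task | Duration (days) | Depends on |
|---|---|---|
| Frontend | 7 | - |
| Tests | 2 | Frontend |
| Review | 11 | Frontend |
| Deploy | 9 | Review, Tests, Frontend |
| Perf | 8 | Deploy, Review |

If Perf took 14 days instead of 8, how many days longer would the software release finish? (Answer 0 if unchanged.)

6

As given, the longest chain is Frontend→Review→Deploy→Perf = 7+11+9+8 = 35, so the finish is 35 days.
Perf is on the critical path; changing it to 14 makes that path 41 days.
No other chain overtakes it, so the finish is 41 days.
Change in finish: 41 − 35 = +6 days.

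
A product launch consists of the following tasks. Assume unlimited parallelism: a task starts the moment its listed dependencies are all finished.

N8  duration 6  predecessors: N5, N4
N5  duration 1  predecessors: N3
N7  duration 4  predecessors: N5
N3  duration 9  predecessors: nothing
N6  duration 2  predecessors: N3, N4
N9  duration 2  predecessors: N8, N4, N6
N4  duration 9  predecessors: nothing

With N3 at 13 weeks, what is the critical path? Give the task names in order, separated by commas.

Actual critical path: N3→N5→N8→N9 = 9+1+6+2 = 18 ⇒ 18 weeks.
N3 lies on that path, so at 13 weeks the path becomes 22 weeks.
The critical path is still N3→N5→N8→N9; finish is now 22 weeks.

N3, N5, N8, N9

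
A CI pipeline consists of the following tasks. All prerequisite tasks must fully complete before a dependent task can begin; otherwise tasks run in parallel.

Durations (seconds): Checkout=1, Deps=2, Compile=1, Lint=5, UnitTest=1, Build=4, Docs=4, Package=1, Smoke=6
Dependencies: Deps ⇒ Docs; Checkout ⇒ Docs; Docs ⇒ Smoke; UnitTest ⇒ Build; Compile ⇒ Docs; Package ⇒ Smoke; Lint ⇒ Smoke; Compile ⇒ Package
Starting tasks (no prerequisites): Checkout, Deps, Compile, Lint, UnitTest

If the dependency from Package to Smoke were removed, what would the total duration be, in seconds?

Original critical path: Deps→Docs→Smoke = 2+4+6 = 12 ⇒ 12 seconds.
Dropping Package→Smoke doesn't change Smoke's earliest start (6); another predecessor still binds.
After: Deps→Docs→Smoke = 2+4+6 = 12 → 12 seconds.

12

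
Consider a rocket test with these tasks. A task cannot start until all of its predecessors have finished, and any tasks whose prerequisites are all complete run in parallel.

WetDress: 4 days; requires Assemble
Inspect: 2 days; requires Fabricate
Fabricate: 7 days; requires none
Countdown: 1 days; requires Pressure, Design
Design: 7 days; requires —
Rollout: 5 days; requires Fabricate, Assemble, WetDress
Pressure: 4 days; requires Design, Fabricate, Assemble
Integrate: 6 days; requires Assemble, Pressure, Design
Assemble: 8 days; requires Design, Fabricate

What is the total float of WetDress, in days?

The longest chain is Design→Assemble→Pressure→Integrate = 7+8+4+6 = 25; overall finish 25 days.
WetDress finishes as early as 19 and must finish by 20.
So WetDress can slip 20 − 19 = 1 day.

1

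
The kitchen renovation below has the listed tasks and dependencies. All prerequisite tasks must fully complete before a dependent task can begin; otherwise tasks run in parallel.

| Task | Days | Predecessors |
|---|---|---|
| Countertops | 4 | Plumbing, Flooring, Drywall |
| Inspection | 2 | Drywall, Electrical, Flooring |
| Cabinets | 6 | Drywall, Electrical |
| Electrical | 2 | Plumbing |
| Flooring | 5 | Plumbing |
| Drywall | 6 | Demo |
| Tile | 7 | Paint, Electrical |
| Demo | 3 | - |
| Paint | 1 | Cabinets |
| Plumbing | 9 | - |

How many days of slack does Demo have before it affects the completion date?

2

Critical path: Plumbing→Electrical→Cabinets→Paint→Tile = 9+2+6+1+7 = 25, so the finish is 25 days.
Longest path through Demo: 23 days (earliest finish 3, latest finish 5).
So Demo can slip 5 − 3 = 2 days.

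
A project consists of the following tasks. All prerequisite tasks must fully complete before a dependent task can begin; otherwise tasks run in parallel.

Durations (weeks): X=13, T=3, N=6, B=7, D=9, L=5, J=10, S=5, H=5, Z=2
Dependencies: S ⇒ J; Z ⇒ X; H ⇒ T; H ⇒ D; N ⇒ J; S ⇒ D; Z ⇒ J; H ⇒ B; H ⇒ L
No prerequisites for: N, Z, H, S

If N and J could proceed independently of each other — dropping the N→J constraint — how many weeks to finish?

15

Before: longest chain N→J = 6+10 = 16, finish 16.
Without N→J, J's earliest start moves from 6 to 5.
New critical path: Z→X = 2+13 = 15 ⇒ 15 weeks.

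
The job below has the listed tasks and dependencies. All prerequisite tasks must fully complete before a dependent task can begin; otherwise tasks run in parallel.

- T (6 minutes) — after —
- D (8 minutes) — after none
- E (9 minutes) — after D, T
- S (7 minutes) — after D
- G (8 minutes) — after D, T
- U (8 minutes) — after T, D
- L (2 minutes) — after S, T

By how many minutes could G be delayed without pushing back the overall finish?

1

The longest chain is D→E = 8+9 = 17; overall finish 17 minutes.
Longest path through G: 16 minutes (earliest finish 16, latest finish 17).
Slack of G = 9 − 8 = 1 minute.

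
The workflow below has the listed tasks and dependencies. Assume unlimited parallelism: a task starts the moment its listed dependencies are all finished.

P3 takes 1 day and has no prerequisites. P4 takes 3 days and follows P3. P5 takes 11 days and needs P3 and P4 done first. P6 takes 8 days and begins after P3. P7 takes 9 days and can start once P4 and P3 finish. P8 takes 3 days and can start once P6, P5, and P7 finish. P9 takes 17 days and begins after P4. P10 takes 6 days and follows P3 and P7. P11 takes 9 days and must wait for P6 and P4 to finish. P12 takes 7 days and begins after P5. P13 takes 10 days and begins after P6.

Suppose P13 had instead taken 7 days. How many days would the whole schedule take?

Actual critical path: P3→P4→P5→P12 = 1+3+11+7 = 22 ⇒ 22 days.
P13 is off the critical path — its longest chain is 19 days, giving 3 of slack.
The critical path is still P3→P4→P5→P12; finish is now 22 days.

22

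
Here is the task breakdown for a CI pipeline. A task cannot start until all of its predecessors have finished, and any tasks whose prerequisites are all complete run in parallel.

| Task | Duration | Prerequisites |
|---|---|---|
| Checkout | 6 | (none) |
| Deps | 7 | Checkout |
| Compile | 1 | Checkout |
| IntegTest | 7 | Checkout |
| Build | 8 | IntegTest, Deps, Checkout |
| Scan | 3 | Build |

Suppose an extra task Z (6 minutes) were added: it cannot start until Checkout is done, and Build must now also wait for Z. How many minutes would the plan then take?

Originally the plan takes 24 minutes.
With Z inserted, Build now waits for max(IntegTest, Deps, Checkout, Z).
New critical path: Checkout→Deps→Build→Scan = 6+7+8+3 = 24 ⇒ 24 minutes.

24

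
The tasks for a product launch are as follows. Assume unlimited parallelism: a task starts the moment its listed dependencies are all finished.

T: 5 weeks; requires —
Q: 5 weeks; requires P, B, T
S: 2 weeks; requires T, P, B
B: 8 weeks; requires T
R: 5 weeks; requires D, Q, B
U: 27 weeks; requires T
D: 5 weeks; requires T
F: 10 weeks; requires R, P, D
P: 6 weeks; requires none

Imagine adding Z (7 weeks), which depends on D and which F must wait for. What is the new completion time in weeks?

Originally the plan takes 33 weeks.
With Z inserted, F now waits for max(R, P, D, Z).
New critical path: T→B→Q→R→F = 5+8+5+5+10 = 33 ⇒ 33 weeks.

33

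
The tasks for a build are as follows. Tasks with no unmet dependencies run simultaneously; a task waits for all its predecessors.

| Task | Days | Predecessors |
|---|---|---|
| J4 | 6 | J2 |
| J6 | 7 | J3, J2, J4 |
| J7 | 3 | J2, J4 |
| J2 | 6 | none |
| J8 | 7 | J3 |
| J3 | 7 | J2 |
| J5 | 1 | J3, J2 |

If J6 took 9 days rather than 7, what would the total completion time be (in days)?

Critical path before the change: J2→J3→J6 = 6+7+7 = 20 giving 20 days.
J6 is on the critical path; changing it to 9 makes that path 22 days.
No other chain overtakes it, so the finish is 22 days.

22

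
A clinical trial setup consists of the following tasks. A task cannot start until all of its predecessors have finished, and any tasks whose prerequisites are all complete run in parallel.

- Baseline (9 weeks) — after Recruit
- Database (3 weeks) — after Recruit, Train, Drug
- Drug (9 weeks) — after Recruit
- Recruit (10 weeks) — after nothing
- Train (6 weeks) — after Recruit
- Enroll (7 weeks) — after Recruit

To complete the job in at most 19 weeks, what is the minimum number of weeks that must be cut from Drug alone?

3

Current finish: 22 weeks; target: 19.
Drug is on every critical path, so each week cut from Drug cuts the finish by one (this holds down to a finish of 19).
Need 22 − 19 = 3 weeks off Drug → Drug becomes 6 weeks, finish becomes 19.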